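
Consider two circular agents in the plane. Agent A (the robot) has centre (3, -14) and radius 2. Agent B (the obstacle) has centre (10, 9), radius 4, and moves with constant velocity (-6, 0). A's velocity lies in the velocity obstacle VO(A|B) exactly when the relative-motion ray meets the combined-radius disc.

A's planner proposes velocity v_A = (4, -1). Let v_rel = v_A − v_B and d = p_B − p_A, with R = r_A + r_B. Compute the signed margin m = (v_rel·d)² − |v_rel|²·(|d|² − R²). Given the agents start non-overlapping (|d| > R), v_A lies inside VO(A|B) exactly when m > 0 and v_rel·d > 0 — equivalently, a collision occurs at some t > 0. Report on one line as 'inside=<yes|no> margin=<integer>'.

d = (7, 23),  |d|² = 578;  R = 2+4 = 6,  c = 578−6² = 542
v_rel = (10, -1),  |v_rel|² = 101;  v_rel·d = (10)·(7) + (-1)·(23) = 47
101·t² − 94·t + 542 = 0  ⇒  m = 47² − 101·542 = -52533
m = -52533 < 0,  v_rel·d = 47 > 0  ⇒  outside

inside=no margin=-52533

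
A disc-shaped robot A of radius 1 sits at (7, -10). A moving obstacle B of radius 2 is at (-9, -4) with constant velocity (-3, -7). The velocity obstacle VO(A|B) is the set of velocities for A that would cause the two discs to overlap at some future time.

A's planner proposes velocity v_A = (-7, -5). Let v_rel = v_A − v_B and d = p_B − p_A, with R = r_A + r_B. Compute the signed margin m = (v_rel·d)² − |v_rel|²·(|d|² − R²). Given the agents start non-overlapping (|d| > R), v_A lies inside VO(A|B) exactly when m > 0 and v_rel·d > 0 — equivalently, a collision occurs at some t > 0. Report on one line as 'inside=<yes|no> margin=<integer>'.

d = (-16, 6),  |d|² = 292;  R = 1+2 = 3,  c = 292−3² = 283
v_rel = (-4, 2),  |v_rel|² = 20;  v_rel·d = (-4)·(-16) + (2)·(6) = 76
20·t² − 152·t + 283 = 0  ⇒  m = 76² − 20·283 = 116
m = 116 > 0,  v_rel·d = 76 > 0  ⇒  inside

inside=yes margin=116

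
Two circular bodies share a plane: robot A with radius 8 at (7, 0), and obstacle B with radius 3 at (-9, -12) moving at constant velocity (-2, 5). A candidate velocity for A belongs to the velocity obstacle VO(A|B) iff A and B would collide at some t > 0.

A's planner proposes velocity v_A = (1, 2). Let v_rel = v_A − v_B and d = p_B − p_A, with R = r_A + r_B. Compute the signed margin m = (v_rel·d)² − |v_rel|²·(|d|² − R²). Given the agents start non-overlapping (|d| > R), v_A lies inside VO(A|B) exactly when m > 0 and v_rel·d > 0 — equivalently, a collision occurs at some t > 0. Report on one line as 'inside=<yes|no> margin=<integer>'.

d = (-16, -12),  |d|² = 400;  R = 8+3 = 11,  c = 400−11² = 279
v_rel = (3, -3),  |v_rel|² = 18;  v_rel·d = (3)·(-16) + (-3)·(-12) = -12
18·t² + 24·t + 279 = 0  ⇒  m = (-12)² − 18·279 = -4878
m = -4878 < 0,  v_rel·d = -12 < 0  ⇒  outside

inside=no margin=-4878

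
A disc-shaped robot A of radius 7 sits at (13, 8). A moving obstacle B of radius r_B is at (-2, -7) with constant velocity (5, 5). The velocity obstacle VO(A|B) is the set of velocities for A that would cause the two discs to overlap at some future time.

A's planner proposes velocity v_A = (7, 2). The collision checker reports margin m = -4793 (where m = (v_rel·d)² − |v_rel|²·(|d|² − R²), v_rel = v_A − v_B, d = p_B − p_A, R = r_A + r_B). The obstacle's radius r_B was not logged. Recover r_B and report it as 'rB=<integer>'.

m = -4793
d = (-15, -15);  v_rel = (2, -3),  |v_rel|² = 13
v_rel×d = (2)·(-15) − (-3)·(-15) = -75
since m = R²·13 − (-75)²:  R² = (5625 + -4793) / 13 = 64
R = √64 = 8  ⇒  r_B = 8 − 7 = 1

rB=1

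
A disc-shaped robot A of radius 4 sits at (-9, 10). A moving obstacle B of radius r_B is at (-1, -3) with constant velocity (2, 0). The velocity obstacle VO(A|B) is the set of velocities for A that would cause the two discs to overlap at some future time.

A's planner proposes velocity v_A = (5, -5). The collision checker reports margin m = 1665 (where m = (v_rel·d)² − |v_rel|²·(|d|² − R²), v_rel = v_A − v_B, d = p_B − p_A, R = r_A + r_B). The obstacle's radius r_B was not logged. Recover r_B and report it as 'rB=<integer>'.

m = 1665
d = (8, -13);  v_rel = (3, -5),  |v_rel|² = 34
v_rel×d = (3)·(-13) − (-5)·(8) = 1
since m = R²·34 − 1²:  R² = (1 + 1665) / 34 = 49
R = √49 = 7  ⇒  r_B = 7 − 4 = 3

rB=3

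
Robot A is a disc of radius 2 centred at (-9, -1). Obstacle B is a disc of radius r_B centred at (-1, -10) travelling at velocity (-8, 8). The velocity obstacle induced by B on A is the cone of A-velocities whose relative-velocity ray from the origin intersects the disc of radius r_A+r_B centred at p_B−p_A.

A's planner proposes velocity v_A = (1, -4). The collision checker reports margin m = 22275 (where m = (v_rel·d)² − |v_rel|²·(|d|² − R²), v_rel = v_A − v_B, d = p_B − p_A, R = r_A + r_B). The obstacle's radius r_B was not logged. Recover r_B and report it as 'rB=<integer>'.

m = 22275
d = (8, -9);  v_rel = (9, -12),  |v_rel|² = 225
v_rel×d = (9)·(-9) − (-12)·(8) = 15
since m = R²·225 − 15²:  R² = (225 + 22275) / 225 = 100
R = √100 = 10  ⇒  r_B = 10 − 2 = 8

rB=8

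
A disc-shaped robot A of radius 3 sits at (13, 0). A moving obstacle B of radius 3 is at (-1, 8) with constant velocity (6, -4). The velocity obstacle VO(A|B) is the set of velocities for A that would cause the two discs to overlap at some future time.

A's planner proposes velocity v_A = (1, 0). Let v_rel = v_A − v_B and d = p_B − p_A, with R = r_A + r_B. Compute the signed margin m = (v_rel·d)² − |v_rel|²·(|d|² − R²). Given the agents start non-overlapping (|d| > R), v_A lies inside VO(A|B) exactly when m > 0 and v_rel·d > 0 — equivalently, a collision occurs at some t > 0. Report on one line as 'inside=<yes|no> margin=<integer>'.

d = (-14, 8),  |d|² = 260;  R = 3+3 = 6,  c = 260−6² = 224
v_rel = (-5, 4),  |v_rel|² = 41;  v_rel·d = (-5)·(-14) + (4)·(8) = 102
41·t² − 204·t + 224 = 0  ⇒  m = 102² − 41·224 = 1220
m = 1220 > 0,  v_rel·d = 102 > 0  ⇒  inside

inside=yes margin=1220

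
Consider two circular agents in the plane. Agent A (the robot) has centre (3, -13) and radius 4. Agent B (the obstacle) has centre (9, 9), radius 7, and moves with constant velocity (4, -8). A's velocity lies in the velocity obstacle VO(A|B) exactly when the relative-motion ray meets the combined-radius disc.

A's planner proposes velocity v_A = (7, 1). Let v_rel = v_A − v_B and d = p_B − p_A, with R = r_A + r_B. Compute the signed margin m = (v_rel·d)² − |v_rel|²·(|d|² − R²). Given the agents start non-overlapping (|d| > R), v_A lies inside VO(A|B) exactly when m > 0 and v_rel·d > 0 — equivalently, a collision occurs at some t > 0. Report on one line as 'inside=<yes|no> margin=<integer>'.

d = (6, 22),  |d|² = 520;  R = 4+7 = 11,  c = 520−11² = 399
v_rel = (3, 9),  |v_rel|² = 90;  v_rel·d = (3)·(6) + (9)·(22) = 216
90·t² − 432·t + 399 = 0  ⇒  m = 216² − 90·399 = 10746
m = 10746 > 0,  v_rel·d = 216 > 0  ⇒  inside

inside=yes margin=10746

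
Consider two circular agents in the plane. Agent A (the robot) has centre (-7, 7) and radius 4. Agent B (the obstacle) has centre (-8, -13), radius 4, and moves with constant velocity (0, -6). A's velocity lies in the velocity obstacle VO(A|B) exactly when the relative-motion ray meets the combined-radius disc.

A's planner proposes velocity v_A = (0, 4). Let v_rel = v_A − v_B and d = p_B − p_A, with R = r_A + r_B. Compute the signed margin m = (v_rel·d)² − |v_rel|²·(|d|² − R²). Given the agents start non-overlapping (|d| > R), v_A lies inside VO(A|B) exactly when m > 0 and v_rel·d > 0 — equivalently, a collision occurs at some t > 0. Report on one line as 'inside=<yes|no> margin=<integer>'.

d = (-1, -20),  |d|² = 401;  R = 4+4 = 8,  c = 401−8² = 337
v_rel = (0, 10),  |v_rel|² = 100;  v_rel·d = (0)·(-1) + (10)·(-20) = -200
100·t² + 400·t + 337 = 0  ⇒  m = (-200)² − 100·337 = 6300
m = 6300 > 0,  v_rel·d = -200 < 0  ⇒  outside

inside=no margin=6300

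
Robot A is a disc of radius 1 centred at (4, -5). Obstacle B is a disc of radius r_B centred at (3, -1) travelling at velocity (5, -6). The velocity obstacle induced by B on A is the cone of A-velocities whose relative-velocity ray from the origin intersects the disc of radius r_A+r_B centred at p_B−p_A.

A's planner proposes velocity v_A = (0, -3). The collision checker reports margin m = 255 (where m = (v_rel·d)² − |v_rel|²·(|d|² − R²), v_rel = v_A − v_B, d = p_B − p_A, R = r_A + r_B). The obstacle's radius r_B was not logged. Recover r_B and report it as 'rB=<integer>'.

m = 255
d = (-1, 4);  v_rel = (-5, 3),  |v_rel|² = 34
v_rel×d = (-5)·(4) − (3)·(-1) = -17
since m = R²·34 − (-17)²:  R² = (289 + 255) / 34 = 16
R = √16 = 4  ⇒  r_B = 4 − 1 = 3

rB=3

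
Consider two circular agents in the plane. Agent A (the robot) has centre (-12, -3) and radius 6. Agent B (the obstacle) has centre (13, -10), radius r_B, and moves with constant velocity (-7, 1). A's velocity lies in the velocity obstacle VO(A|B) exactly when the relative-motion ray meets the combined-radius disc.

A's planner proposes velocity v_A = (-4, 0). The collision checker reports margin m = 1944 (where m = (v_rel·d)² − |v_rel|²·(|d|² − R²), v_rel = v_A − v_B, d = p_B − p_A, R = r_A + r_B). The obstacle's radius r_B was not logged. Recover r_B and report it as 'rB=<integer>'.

m = 1944
d = (25, -7);  v_rel = (3, -1),  |v_rel|² = 10
v_rel×d = (3)·(-7) − (-1)·(25) = 4
since m = R²·10 − 4²:  R² = (16 + 1944) / 10 = 196
R = √196 = 14  ⇒  r_B = 14 − 6 = 8

rB=8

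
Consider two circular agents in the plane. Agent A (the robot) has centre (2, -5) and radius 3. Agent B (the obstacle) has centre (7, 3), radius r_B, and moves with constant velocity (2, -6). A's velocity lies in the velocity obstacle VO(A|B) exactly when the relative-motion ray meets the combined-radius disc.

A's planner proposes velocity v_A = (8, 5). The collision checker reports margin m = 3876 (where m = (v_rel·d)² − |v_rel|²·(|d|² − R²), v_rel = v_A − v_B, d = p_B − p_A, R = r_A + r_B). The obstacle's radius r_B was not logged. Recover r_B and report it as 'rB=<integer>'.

m = 3876
d = (5, 8);  v_rel = (6, 11),  |v_rel|² = 157
v_rel×d = (6)·(8) − (11)·(5) = -7
since m = R²·157 − (-7)²:  R² = (49 + 3876) / 157 = 25
R = √25 = 5  ⇒  r_B = 5 − 3 = 2

rB=2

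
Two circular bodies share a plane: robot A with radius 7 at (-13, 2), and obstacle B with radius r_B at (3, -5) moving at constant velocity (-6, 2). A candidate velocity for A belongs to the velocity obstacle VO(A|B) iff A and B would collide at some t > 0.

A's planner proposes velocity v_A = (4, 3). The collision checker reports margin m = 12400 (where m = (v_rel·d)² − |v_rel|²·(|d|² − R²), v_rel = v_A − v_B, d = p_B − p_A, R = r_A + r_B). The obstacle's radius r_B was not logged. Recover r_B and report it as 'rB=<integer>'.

m = 12400
d = (16, -7);  v_rel = (10, 1),  |v_rel|² = 101
v_rel×d = (10)·(-7) − (1)·(16) = -86
since m = R²·101 − (-86)²:  R² = (7396 + 12400) / 101 = 196
R = √196 = 14  ⇒  r_B = 14 − 7 = 7

rB=7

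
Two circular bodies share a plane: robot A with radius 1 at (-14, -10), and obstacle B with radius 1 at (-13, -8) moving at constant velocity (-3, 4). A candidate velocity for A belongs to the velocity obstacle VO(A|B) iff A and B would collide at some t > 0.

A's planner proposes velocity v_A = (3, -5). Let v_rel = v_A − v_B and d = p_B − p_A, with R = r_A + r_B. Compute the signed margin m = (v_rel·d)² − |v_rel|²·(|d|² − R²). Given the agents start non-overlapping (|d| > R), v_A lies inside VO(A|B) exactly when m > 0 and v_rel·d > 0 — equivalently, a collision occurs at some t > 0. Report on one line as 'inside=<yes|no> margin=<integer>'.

d = (1, 2),  |d|² = 5;  R = 1+1 = 2,  c = 5−2² = 1
v_rel = (6, -9),  |v_rel|² = 117;  v_rel·d = (6)·(1) + (-9)·(2) = -12
117·t² + 24·t + 1 = 0  ⇒  m = (-12)² − 117·1 = 27
m = 27 > 0,  v_rel·d = -12 < 0  ⇒  outside

inside=no margin=27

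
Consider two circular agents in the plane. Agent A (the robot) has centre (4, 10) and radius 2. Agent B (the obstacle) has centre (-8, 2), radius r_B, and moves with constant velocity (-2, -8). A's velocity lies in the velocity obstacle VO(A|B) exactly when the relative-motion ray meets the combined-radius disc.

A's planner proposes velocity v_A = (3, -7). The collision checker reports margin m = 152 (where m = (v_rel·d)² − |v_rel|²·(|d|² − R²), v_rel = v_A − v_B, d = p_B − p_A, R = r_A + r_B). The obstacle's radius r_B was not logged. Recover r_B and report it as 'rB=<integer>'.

m = 152
d = (-12, -8);  v_rel = (5, 1),  |v_rel|² = 26
v_rel×d = (5)·(-8) − (1)·(-12) = -28
since m = R²·26 − (-28)²:  R² = (784 + 152) / 26 = 36
R = √36 = 6  ⇒  r_B = 6 − 2 = 4

rB=4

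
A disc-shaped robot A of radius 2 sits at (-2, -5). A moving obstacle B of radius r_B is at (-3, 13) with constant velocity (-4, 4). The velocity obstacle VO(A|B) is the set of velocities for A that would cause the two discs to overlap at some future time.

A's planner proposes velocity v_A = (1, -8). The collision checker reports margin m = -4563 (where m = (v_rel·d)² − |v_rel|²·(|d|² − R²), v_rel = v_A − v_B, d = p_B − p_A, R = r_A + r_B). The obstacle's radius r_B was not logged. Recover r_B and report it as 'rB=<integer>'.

m = -4563
d = (-1, 18);  v_rel = (5, -12),  |v_rel|² = 169
v_rel×d = (5)·(18) − (-12)·(-1) = 78
since m = R²·169 − 78²:  R² = (6084 + -4563) / 169 = 9
R = √9 = 3  ⇒  r_B = 3 − 2 = 1

rB=1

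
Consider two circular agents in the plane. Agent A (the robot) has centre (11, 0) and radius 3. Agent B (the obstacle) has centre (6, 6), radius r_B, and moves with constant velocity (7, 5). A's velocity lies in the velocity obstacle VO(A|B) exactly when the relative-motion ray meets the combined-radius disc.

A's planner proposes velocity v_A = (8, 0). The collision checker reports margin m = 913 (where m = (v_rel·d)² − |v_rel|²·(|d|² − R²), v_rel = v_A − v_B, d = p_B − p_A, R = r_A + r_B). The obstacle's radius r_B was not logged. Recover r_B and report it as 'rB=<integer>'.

m = 913
d = (-5, 6);  v_rel = (1, -5),  |v_rel|² = 26
v_rel×d = (1)·(6) − (-5)·(-5) = -19
since m = R²·26 − (-19)²:  R² = (361 + 913) / 26 = 49
R = √49 = 7  ⇒  r_B = 7 − 3 = 4

rB=4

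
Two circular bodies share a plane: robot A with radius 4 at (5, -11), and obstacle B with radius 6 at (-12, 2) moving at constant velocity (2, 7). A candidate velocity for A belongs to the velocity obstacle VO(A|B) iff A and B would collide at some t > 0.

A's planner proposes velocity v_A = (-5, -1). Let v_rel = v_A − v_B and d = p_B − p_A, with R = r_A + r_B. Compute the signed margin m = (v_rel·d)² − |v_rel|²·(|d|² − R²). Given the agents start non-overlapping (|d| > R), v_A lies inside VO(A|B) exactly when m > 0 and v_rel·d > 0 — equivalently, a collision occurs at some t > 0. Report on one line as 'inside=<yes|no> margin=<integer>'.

d = (-17, 13),  |d|² = 458;  R = 4+6 = 10,  c = 458−10² = 358
v_rel = (-7, -8),  |v_rel|² = 113;  v_rel·d = (-7)·(-17) + (-8)·(13) = 15
113·t² − 30·t + 358 = 0  ⇒  m = 15² − 113·358 = -40229
m = -40229 < 0,  v_rel·d = 15 > 0  ⇒  outside

inside=no margin=-40229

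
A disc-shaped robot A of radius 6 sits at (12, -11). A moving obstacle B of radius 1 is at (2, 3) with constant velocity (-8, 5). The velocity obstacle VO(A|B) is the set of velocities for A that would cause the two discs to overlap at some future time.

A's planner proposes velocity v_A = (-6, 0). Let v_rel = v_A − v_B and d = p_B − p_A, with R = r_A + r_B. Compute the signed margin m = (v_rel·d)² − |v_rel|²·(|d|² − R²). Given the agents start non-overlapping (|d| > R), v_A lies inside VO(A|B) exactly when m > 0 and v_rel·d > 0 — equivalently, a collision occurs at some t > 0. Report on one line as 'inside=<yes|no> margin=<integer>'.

d = (-10, 14),  |d|² = 296;  R = 6+1 = 7,  c = 296−7² = 247
v_rel = (2, -5),  |v_rel|² = 29;  v_rel·d = (2)·(-10) + (-5)·(14) = -90
29·t² + 180·t + 247 = 0  ⇒  m = (-90)² − 29·247 = 937
m = 937 > 0,  v_rel·d = -90 < 0  ⇒  outside

inside=no margin=937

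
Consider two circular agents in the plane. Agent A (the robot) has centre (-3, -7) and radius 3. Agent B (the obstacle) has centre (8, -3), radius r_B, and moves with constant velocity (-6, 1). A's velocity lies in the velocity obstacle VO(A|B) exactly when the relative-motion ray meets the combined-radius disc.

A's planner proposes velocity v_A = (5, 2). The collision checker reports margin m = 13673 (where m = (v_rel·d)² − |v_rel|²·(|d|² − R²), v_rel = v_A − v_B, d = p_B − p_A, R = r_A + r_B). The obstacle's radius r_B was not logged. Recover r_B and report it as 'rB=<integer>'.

m = 13673
d = (11, 4);  v_rel = (11, 1),  |v_rel|² = 122
v_rel×d = (11)·(4) − (1)·(11) = 33
since m = R²·122 − 33²:  R² = (1089 + 13673) / 122 = 121
R = √121 = 11  ⇒  r_B = 11 − 3 = 8

rB=8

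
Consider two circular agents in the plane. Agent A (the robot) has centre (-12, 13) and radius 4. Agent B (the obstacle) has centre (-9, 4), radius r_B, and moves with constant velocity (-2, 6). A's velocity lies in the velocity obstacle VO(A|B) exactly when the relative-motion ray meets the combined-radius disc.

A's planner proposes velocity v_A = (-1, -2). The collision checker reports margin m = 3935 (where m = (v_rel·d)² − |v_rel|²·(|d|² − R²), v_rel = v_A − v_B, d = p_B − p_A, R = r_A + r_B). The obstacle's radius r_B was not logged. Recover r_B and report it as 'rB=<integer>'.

m = 3935
d = (3, -9);  v_rel = (1, -8),  |v_rel|² = 65
v_rel×d = (1)·(-9) − (-8)·(3) = 15
since m = R²·65 − 15²:  R² = (225 + 3935) / 65 = 64
R = √64 = 8  ⇒  r_B = 8 − 4 = 4

rB=4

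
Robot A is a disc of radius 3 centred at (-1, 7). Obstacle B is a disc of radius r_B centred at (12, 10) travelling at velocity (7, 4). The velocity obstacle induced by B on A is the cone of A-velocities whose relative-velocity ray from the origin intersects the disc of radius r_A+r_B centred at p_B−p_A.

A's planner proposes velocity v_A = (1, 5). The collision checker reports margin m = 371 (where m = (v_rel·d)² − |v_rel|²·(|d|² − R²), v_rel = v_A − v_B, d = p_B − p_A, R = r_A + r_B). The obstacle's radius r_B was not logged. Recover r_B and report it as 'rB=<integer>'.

m = 371
d = (13, 3);  v_rel = (-6, 1),  |v_rel|² = 37
v_rel×d = (-6)·(3) − (1)·(13) = -31
since m = R²·37 − (-31)²:  R² = (961 + 371) / 37 = 36
R = √36 = 6  ⇒  r_B = 6 − 3 = 3

rB=3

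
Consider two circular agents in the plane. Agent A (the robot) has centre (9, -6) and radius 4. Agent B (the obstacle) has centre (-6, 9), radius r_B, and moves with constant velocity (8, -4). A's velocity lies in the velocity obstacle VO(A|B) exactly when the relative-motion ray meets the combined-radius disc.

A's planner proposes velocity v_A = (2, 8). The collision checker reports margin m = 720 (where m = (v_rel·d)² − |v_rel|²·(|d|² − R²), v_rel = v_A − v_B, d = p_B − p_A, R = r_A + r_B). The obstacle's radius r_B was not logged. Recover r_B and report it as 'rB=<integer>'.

m = 720
d = (-15, 15);  v_rel = (-6, 12),  |v_rel|² = 180
v_rel×d = (-6)·(15) − (12)·(-15) = 90
since m = R²·180 − 90²:  R² = (8100 + 720) / 180 = 49
R = √49 = 7  ⇒  r_B = 7 − 4 = 3

rB=3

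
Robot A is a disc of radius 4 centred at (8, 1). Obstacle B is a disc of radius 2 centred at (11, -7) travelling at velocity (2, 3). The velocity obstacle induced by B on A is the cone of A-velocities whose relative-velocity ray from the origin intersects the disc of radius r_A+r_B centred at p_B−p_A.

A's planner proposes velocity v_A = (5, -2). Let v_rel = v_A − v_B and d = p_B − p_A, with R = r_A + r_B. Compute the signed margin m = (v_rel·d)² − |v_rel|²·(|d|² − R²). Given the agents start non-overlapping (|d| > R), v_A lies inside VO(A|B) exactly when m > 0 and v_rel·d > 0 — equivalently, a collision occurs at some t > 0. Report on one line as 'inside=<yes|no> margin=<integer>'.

d = (3, -8),  |d|² = 73;  R = 4+2 = 6,  c = 73−6² = 37
v_rel = (3, -5),  |v_rel|² = 34;  v_rel·d = (3)·(3) + (-5)·(-8) = 49
34·t² − 98·t + 37 = 0  ⇒  m = 49² − 34·37 = 1143
m = 1143 > 0,  v_rel·d = 49 > 0  ⇒  inside

inside=yes margin=1143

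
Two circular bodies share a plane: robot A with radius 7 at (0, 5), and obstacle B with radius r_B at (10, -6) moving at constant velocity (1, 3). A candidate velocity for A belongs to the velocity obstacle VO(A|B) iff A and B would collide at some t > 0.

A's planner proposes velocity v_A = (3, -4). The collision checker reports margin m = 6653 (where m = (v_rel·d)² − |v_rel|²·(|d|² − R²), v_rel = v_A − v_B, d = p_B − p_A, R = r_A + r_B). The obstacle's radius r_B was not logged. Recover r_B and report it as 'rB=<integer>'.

m = 6653
d = (10, -11);  v_rel = (2, -7),  |v_rel|² = 53
v_rel×d = (2)·(-11) − (-7)·(10) = 48
since m = R²·53 − 48²:  R² = (2304 + 6653) / 53 = 169
R = √169 = 13  ⇒  r_B = 13 − 7 = 6

rB=6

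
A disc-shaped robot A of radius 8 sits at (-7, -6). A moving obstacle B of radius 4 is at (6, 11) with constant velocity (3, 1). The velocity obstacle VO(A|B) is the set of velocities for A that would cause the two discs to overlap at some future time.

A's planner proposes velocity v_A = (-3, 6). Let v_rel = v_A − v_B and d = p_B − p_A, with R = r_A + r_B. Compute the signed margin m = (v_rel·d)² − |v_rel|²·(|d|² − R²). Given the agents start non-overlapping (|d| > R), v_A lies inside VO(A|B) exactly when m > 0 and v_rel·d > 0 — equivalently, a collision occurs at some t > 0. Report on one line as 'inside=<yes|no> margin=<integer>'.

d = (13, 17),  |d|² = 458;  R = 8+4 = 12,  c = 458−12² = 314
v_rel = (-6, 5),  |v_rel|² = 61;  v_rel·d = (-6)·(13) + (5)·(17) = 7
61·t² − 14·t + 314 = 0  ⇒  m = 7² − 61·314 = -19105
m = -19105 < 0,  v_rel·d = 7 > 0  ⇒  outside

inside=no margin=-19105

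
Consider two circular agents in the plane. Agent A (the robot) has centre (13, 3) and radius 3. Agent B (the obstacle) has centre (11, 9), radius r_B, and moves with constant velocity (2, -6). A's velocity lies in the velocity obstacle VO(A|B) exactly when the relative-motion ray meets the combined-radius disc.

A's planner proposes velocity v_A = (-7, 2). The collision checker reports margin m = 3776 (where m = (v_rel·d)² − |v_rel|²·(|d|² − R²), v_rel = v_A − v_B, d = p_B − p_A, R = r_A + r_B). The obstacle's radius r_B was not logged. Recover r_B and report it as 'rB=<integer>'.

m = 3776
d = (-2, 6);  v_rel = (-9, 8),  |v_rel|² = 145
v_rel×d = (-9)·(6) − (8)·(-2) = -38
since m = R²·145 − (-38)²:  R² = (1444 + 3776) / 145 = 36
R = √36 = 6  ⇒  r_B = 6 − 3 = 3

rB=3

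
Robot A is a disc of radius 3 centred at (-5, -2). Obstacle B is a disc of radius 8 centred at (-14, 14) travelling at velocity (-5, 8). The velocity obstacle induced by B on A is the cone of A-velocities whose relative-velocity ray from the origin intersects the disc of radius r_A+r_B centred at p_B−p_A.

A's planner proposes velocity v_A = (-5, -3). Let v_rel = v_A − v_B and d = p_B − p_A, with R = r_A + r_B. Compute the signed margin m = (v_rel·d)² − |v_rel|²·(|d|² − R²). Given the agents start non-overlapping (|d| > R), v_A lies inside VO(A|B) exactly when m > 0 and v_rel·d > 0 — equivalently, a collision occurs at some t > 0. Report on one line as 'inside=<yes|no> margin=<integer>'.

d = (-9, 16),  |d|² = 337;  R = 3+8 = 11,  c = 337−11² = 216
v_rel = (0, -11),  |v_rel|² = 121;  v_rel·d = (0)·(-9) + (-11)·(16) = -176
121·t² + 352·t + 216 = 0  ⇒  m = (-176)² − 121·216 = 4840
m = 4840 > 0,  v_rel·d = -176 < 0  ⇒  outside

inside=no margin=4840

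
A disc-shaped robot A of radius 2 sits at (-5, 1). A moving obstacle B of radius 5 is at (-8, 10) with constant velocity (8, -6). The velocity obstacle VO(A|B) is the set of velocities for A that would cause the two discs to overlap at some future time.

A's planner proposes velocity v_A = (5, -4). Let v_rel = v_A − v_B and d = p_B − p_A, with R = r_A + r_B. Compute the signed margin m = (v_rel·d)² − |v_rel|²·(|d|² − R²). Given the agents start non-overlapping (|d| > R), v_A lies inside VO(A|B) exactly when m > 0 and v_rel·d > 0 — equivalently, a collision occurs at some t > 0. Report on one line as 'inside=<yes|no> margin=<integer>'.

d = (-3, 9),  |d|² = 90;  R = 2+5 = 7,  c = 90−7² = 41
v_rel = (-3, 2),  |v_rel|² = 13;  v_rel·d = (-3)·(-3) + (2)·(9) = 27
13·t² − 54·t + 41 = 0  ⇒  m = 27² − 13·41 = 196
m = 196 > 0,  v_rel·d = 27 > 0  ⇒  inside

inside=yes margin=196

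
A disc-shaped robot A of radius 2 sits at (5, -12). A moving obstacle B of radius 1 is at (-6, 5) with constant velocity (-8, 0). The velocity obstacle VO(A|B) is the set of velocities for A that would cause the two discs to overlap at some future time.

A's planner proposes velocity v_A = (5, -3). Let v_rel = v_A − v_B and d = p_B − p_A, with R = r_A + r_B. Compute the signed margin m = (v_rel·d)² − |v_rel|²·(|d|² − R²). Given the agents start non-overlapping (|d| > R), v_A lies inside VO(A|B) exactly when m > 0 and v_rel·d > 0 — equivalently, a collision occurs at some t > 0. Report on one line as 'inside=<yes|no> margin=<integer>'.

d = (-11, 17),  |d|² = 410;  R = 2+1 = 3,  c = 410−3² = 401
v_rel = (13, -3),  |v_rel|² = 178;  v_rel·d = (13)·(-11) + (-3)·(17) = -194
178·t² + 388·t + 401 = 0  ⇒  m = (-194)² − 178·401 = -33742
m = -33742 < 0,  v_rel·d = -194 < 0  ⇒  outside

inside=no margin=-33742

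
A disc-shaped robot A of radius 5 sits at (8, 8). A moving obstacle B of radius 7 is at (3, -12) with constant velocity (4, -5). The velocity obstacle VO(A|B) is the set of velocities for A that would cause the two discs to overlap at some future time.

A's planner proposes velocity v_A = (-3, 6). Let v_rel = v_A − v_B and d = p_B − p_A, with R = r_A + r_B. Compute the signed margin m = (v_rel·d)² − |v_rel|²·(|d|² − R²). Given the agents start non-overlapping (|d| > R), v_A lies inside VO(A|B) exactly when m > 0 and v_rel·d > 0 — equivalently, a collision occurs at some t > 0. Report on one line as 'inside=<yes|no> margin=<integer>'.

d = (-5, -20),  |d|² = 425;  R = 5+7 = 12,  c = 425−12² = 281
v_rel = (-7, 11),  |v_rel|² = 170;  v_rel·d = (-7)·(-5) + (11)·(-20) = -185
170·t² + 370·t + 281 = 0  ⇒  m = (-185)² − 170·281 = -13545
m = -13545 < 0,  v_rel·d = -185 < 0  ⇒  outside

inside=no margin=-13545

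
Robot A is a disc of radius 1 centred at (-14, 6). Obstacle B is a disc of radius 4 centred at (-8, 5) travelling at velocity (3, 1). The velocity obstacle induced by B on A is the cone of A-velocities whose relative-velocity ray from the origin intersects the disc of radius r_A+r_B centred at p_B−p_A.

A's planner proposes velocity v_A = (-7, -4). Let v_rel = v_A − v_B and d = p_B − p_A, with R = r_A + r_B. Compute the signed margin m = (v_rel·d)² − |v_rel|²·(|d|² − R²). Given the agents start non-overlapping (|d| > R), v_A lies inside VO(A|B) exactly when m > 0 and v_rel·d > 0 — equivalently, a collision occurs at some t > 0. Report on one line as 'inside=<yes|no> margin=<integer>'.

d = (6, -1),  |d|² = 37;  R = 1+4 = 5,  c = 37−5² = 12
v_rel = (-10, -5),  |v_rel|² = 125;  v_rel·d = (-10)·(6) + (-5)·(-1) = -55
125·t² + 110·t + 12 = 0  ⇒  m = (-55)² − 125·12 = 1525
m = 1525 > 0,  v_rel·d = -55 < 0  ⇒  outside

inside=no margin=1525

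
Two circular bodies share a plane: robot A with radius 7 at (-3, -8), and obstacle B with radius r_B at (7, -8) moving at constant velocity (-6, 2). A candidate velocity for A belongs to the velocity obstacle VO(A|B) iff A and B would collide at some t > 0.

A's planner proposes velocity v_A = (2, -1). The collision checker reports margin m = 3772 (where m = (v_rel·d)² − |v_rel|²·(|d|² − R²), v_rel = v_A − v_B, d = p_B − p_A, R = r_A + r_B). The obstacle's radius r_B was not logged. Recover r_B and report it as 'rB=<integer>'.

m = 3772
d = (10, 0);  v_rel = (8, -3),  |v_rel|² = 73
v_rel×d = (8)·(0) − (-3)·(10) = 30
since m = R²·73 − 30²:  R² = (900 + 3772) / 73 = 64
R = √64 = 8  ⇒  r_B = 8 − 7 = 1

rB=1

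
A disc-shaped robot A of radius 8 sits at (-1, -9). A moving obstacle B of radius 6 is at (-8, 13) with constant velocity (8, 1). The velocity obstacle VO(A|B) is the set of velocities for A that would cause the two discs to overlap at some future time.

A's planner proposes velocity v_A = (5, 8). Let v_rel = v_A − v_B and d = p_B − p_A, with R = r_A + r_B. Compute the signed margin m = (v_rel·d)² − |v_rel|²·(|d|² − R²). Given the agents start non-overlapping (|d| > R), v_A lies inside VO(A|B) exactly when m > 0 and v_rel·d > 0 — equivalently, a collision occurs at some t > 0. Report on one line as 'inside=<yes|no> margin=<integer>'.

d = (-7, 22),  |d|² = 533;  R = 8+6 = 14,  c = 533−14² = 337
v_rel = (-3, 7),  |v_rel|² = 58;  v_rel·d = (-3)·(-7) + (7)·(22) = 175
58·t² − 350·t + 337 = 0  ⇒  m = 175² − 58·337 = 11079
m = 11079 > 0,  v_rel·d = 175 > 0  ⇒  inside

inside=yes margin=11079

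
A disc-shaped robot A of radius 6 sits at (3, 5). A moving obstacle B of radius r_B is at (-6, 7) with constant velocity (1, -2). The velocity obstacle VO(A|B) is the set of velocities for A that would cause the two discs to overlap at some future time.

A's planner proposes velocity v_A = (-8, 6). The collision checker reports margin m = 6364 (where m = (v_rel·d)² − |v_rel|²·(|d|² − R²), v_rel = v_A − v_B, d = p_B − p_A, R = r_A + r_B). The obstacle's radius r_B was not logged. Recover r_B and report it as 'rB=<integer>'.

m = 6364
d = (-9, 2);  v_rel = (-9, 8),  |v_rel|² = 145
v_rel×d = (-9)·(2) − (8)·(-9) = 54
since m = R²·145 − 54²:  R² = (2916 + 6364) / 145 = 64
R = √64 = 8  ⇒  r_B = 8 − 6 = 2

rB=2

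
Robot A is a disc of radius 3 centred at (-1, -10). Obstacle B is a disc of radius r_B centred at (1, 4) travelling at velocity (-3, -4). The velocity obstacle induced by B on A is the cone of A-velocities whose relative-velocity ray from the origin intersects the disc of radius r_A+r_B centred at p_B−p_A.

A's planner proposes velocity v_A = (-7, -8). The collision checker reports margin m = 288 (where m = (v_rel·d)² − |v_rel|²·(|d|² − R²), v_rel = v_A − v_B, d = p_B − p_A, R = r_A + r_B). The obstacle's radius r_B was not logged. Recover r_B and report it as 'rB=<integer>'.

m = 288
d = (2, 14);  v_rel = (-4, -4),  |v_rel|² = 32
v_rel×d = (-4)·(14) − (-4)·(2) = -48
since m = R²·32 − (-48)²:  R² = (2304 + 288) / 32 = 81
R = √81 = 9  ⇒  r_B = 9 − 3 = 6

rB=6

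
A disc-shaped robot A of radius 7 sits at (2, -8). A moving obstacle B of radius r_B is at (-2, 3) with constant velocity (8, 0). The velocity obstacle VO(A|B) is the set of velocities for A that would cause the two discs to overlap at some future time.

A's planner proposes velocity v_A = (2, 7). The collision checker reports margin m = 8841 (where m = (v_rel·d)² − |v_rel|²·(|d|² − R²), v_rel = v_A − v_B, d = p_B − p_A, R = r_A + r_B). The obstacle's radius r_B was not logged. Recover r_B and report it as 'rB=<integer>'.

m = 8841
d = (-4, 11);  v_rel = (-6, 7),  |v_rel|² = 85
v_rel×d = (-6)·(11) − (7)·(-4) = -38
since m = R²·85 − (-38)²:  R² = (1444 + 8841) / 85 = 121
R = √121 = 11  ⇒  r_B = 11 − 7 = 4

rB=4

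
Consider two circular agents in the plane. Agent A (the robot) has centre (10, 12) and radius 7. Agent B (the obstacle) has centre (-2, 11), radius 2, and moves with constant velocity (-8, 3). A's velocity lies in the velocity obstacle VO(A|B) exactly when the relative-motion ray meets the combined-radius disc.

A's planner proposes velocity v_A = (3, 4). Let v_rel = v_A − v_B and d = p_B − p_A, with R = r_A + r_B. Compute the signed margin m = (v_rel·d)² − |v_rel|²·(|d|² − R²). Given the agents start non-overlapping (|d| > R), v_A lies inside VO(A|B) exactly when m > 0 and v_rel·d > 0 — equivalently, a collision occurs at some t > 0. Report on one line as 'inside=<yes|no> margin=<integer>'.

d = (-12, -1),  |d|² = 145;  R = 7+2 = 9,  c = 145−9² = 64
v_rel = (11, 1),  |v_rel|² = 122;  v_rel·d = (11)·(-12) + (1)·(-1) = -133
122·t² + 266·t + 64 = 0  ⇒  m = (-133)² − 122·64 = 9881
m = 9881 > 0,  v_rel·d = -133 < 0  ⇒  outside

inside=no margin=9881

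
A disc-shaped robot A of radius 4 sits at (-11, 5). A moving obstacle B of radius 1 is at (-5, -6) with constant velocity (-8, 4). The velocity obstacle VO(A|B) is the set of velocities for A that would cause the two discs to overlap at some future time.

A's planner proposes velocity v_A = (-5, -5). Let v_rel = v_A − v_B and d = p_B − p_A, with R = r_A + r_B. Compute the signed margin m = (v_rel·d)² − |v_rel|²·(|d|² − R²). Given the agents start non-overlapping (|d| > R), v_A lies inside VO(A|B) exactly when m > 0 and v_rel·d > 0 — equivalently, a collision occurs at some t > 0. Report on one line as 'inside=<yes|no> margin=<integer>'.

d = (6, -11),  |d|² = 157;  R = 4+1 = 5,  c = 157−5² = 132
v_rel = (3, -9),  |v_rel|² = 90;  v_rel·d = (3)·(6) + (-9)·(-11) = 117
90·t² − 234·t + 132 = 0  ⇒  m = 117² − 90·132 = 1809
m = 1809 > 0,  v_rel·d = 117 > 0  ⇒  inside

inside=yes margin=1809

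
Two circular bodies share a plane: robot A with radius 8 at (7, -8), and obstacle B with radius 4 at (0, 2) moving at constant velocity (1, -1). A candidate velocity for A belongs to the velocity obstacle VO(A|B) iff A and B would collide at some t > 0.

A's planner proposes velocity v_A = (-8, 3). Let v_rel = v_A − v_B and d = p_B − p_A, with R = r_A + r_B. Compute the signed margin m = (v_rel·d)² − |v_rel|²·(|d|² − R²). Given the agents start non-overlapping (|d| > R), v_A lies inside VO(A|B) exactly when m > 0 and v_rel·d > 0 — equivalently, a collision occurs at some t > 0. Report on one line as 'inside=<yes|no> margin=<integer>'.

d = (-7, 10),  |d|² = 149;  R = 8+4 = 12,  c = 149−12² = 5
v_rel = (-9, 4),  |v_rel|² = 97;  v_rel·d = (-9)·(-7) + (4)·(10) = 103
97·t² − 206·t + 5 = 0  ⇒  m = 103² − 97·5 = 10124
m = 10124 > 0,  v_rel·d = 103 > 0  ⇒  inside

inside=yes margin=10124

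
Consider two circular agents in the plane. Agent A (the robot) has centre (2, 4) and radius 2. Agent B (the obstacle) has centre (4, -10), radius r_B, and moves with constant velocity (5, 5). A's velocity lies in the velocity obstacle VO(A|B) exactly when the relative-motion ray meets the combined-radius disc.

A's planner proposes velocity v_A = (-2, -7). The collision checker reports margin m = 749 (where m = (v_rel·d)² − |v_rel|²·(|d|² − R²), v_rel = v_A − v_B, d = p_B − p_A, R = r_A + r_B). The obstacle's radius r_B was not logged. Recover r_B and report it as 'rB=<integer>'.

m = 749
d = (2, -14);  v_rel = (-7, -12),  |v_rel|² = 193
v_rel×d = (-7)·(-14) − (-12)·(2) = 122
since m = R²·193 − 122²:  R² = (14884 + 749) / 193 = 81
R = √81 = 9  ⇒  r_B = 9 − 2 = 7

rB=7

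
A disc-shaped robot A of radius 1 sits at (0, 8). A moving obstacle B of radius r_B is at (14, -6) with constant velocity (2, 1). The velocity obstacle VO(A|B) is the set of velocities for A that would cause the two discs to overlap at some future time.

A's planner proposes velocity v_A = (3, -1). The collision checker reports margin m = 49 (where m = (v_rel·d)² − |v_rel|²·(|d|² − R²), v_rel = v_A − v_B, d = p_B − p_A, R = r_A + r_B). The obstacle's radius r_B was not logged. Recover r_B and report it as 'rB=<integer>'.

m = 49
d = (14, -14);  v_rel = (1, -2),  |v_rel|² = 5
v_rel×d = (1)·(-14) − (-2)·(14) = 14
since m = R²·5 − 14²:  R² = (196 + 49) / 5 = 49
R = √49 = 7  ⇒  r_B = 7 − 1 = 6

rB=6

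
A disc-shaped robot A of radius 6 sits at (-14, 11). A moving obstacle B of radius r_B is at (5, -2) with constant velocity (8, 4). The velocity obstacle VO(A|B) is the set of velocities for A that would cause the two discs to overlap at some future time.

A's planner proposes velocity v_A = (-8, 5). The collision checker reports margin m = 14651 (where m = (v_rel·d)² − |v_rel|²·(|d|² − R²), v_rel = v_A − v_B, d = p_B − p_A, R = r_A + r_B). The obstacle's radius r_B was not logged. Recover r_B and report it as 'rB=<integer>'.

m = 14651
d = (19, -13);  v_rel = (-16, 1),  |v_rel|² = 257
v_rel×d = (-16)·(-13) − (1)·(19) = 189
since m = R²·257 − 189²:  R² = (35721 + 14651) / 257 = 196
R = √196 = 14  ⇒  r_B = 14 − 6 = 8

rB=8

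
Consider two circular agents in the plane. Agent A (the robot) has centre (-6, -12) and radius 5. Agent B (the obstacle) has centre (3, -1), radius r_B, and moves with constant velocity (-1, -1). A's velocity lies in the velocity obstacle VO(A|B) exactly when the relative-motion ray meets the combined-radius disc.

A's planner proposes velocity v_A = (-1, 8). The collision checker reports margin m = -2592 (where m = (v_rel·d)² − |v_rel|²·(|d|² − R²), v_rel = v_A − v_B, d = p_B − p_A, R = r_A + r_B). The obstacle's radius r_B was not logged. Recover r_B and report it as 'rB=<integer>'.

m = -2592
d = (9, 11);  v_rel = (0, 9),  |v_rel|² = 81
v_rel×d = (0)·(11) − (9)·(9) = -81
since m = R²·81 − (-81)²:  R² = (6561 + -2592) / 81 = 49
R = √49 = 7  ⇒  r_B = 7 − 5 = 2

rB=2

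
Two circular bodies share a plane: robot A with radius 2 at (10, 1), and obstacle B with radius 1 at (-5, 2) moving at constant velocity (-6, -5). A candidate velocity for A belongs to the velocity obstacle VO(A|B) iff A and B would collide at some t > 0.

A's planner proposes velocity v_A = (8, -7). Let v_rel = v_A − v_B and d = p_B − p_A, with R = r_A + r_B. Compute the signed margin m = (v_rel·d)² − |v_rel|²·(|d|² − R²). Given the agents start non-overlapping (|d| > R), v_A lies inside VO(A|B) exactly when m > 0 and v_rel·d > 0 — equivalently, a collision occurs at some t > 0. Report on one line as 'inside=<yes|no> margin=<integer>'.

d = (-15, 1),  |d|² = 226;  R = 2+1 = 3,  c = 226−3² = 217
v_rel = (14, -2),  |v_rel|² = 200;  v_rel·d = (14)·(-15) + (-2)·(1) = -212
200·t² + 424·t + 217 = 0  ⇒  m = (-212)² − 200·217 = 1544
m = 1544 > 0,  v_rel·d = -212 < 0  ⇒  outside

inside=no margin=1544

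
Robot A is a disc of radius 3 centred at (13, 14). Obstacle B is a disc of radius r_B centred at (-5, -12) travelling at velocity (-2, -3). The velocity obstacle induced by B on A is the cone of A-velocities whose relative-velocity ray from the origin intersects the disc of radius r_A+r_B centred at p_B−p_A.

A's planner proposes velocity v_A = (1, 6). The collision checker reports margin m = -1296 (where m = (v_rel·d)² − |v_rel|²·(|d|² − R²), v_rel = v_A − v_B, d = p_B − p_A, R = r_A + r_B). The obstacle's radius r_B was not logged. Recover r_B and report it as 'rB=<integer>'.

m = -1296
d = (-18, -26);  v_rel = (3, 9),  |v_rel|² = 90
v_rel×d = (3)·(-26) − (9)·(-18) = 84
since m = R²·90 − 84²:  R² = (7056 + -1296) / 90 = 64
R = √64 = 8  ⇒  r_B = 8 − 3 = 5

rB=5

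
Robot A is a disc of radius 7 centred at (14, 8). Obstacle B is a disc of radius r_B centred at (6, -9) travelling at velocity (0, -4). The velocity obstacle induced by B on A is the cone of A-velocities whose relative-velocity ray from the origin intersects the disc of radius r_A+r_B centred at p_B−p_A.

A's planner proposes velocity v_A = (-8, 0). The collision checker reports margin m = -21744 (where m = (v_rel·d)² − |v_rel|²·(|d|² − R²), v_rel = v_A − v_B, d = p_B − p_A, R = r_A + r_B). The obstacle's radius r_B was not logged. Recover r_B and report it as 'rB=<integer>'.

m = -21744
d = (-8, -17);  v_rel = (-8, 4),  |v_rel|² = 80
v_rel×d = (-8)·(-17) − (4)·(-8) = 168
since m = R²·80 − 168²:  R² = (28224 + -21744) / 80 = 81
R = √81 = 9  ⇒  r_B = 9 − 7 = 2

rB=2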